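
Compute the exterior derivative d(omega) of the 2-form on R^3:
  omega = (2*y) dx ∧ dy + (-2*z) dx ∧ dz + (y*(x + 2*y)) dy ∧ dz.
d(omega) = (y) dx ∧ dy ∧ dz

For a 2-form omega = sum_{i<j} g_{ij} dx_i ∧ dx_j, the exterior derivative is
  d(omega) = sum_{i<j} d(g_{ij}) ∧ dx_i ∧ dx_j = sum_{i<j, k} (∂g_{ij}/∂x_k) dx_k ∧ dx_i ∧ dx_j.
Expand each term, using dx_k ∧ dx_i ∧ dx_j = sgn(permutation) dx_{(a)} ∧ dx_{(b)} ∧ dx_{(c)} with (a < b < c) sorted:
  d(y*(x + 2*y)) includes (∂/∂x)(y*(x + 2*y)) dx = (y) dx, which multiplied by dy ∧ dz gives (y) dx ∧ dy ∧ dz
Collecting like 3-forms: d(omega) = (y) dx ∧ dy ∧ dz.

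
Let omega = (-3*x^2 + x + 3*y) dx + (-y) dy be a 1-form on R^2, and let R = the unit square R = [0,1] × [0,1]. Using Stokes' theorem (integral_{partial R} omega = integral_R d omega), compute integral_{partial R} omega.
integral_(partial R) omega = -3

Stokes: integral_partial_R omega = integral_R d omega with d omega = (∂Q/∂x - ∂P/∂y) dx ∧ dy.
  ∂Q/∂x = 0
  ∂P/∂y = 3
  integrand = ∂Q/∂x - ∂P/∂y = -3.
Integrating over R: integral_0^1 integral_0^1 (-3) dx dy = -3.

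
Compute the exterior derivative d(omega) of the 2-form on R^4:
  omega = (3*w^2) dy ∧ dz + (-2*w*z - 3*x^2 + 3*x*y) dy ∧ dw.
d(omega) = (8*w) dy ∧ dz ∧ dw + (-6*x + 3*y) dx ∧ dy ∧ dw

For a 2-form omega = sum_{i<j} g_{ij} dx_i ∧ dx_j, the exterior derivative is
  d(omega) = sum_{i<j} d(g_{ij}) ∧ dx_i ∧ dx_j = sum_{i<j, k} (∂g_{ij}/∂x_k) dx_k ∧ dx_i ∧ dx_j.
Expand each term, using dx_k ∧ dx_i ∧ dx_j = sgn(permutation) dx_{(a)} ∧ dx_{(b)} ∧ dx_{(c)} with (a < b < c) sorted:
  d(3*w^2) includes (∂/∂w)(3*w^2) dw = (6*w) dw, which multiplied by dy ∧ dz gives (6*w) dy ∧ dz ∧ dw
  d(-2*w*z - 3*x^2 + 3*x*y) includes (∂/∂x)(-2*w*z - 3*x^2 + 3*x*y) dx = (-6*x + 3*y) dx, which multiplied by dy ∧ dw gives (-6*x + 3*y) dx ∧ dy ∧ dw
  d(-2*w*z - 3*x^2 + 3*x*y) includes (∂/∂z)(-2*w*z - 3*x^2 + 3*x*y) dz = (-2*w) dz, which multiplied by dy ∧ dw gives (2*w) dy ∧ dz ∧ dw
Collecting like 3-forms: d(omega) = (8*w) dy ∧ dz ∧ dw + (-6*x + 3*y) dx ∧ dy ∧ dw.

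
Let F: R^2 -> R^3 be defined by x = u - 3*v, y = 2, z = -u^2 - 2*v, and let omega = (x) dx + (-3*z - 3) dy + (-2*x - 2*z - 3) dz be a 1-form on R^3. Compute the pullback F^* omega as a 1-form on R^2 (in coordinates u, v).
F^* omega = (-4*u^3 + 4*u^2 - 20*u*v + 7*u - 3*v) du + (-4*u^2 + u - 11*v + 6) dv

Using F^*(f dg) = (f ∘ F) d(g ∘ F), substitute each coordinate x_i by F_i(u, v) in f_i, and replace dx_i by d F_i = (∂F_i/∂u) du + (∂F_i/∂v) dv.
  For the x component: f_1(F) = u - 3*v; d F_1 = (1) du + (-3) dv
  For the y component: f_2(F) = 3*u^2 + 6*v - 3; d F_2 = (0) du + (0) dv
  For the z component: f_3(F) = 2*u^2 - 2*u + 10*v - 3; d F_3 = (-2*u) du + (-2) dv
Combining and collecting du, dv coefficients:
  coeff of du: -4*u^3 + 4*u^2 - 20*u*v + 7*u - 3*v
  coeff of dv: -4*u^2 + u - 11*v + 6
F^* omega = (-4*u^3 + 4*u^2 - 20*u*v + 7*u - 3*v) du + (-4*u^2 + u - 11*v + 6) dv.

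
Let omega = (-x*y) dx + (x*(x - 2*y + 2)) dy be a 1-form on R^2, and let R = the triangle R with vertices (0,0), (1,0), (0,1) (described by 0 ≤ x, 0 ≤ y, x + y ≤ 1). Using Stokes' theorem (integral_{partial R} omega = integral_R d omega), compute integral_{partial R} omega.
integral_(partial R) omega = 7/6

Stokes: integral_partial_R omega = integral_R d omega with d omega = (∂Q/∂x - ∂P/∂y) dx ∧ dy.
  ∂Q/∂x = 2*x - 2*y + 2
  ∂P/∂y = -x
  integrand = ∂Q/∂x - ∂P/∂y = 3*x - 2*y + 2.
Integrating over R: integral_0^1 integral_0^{1-x} (3*x - 2*y + 2) dy dx = 7/6.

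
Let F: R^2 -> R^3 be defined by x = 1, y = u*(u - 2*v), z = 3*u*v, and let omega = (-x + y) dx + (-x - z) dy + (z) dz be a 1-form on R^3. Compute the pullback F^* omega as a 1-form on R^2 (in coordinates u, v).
F^* omega = (-6*u^2*v + 15*u*v^2 - 2*u + 2*v) du + (u*(15*u*v + 2)) dv

Using F^*(f dg) = (f ∘ F) d(g ∘ F), substitute each coordinate x_i by F_i(u, v) in f_i, and replace dx_i by d F_i = (∂F_i/∂u) du + (∂F_i/∂v) dv.
  For the x component: f_1(F) = u^2 - 2*u*v - 1; d F_1 = (0) du + (0) dv
  For the y component: f_2(F) = -3*u*v - 1; d F_2 = (2*u - 2*v) du + (-2*u) dv
  For the z component: f_3(F) = 3*u*v; d F_3 = (3*v) du + (3*u) dv
Combining and collecting du, dv coefficients:
  coeff of du: -6*u^2*v + 15*u*v^2 - 2*u + 2*v
  coeff of dv: u*(15*u*v + 2)
F^* omega = (-6*u^2*v + 15*u*v^2 - 2*u + 2*v) du + (u*(15*u*v + 2)) dv.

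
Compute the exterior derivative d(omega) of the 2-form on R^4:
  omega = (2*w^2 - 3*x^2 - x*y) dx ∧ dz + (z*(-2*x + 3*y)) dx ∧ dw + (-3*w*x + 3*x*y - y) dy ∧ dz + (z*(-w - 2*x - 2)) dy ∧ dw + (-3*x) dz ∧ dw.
d(omega) = (-3*w + x + 3*y) dx ∧ dy ∧ dz + (4*w + 2*x - 3*y - 3) dx ∧ dz ∧ dw + (-5*z) dx ∧ dy ∧ dw + (w - x + 2) dy ∧ dz ∧ dw

For a 2-form omega = sum_{i<j} g_{ij} dx_i ∧ dx_j, the exterior derivative is
  d(omega) = sum_{i<j} d(g_{ij}) ∧ dx_i ∧ dx_j = sum_{i<j, k} (∂g_{ij}/∂x_k) dx_k ∧ dx_i ∧ dx_j.
Expand each term, using dx_k ∧ dx_i ∧ dx_j = sgn(permutation) dx_{(a)} ∧ dx_{(b)} ∧ dx_{(c)} with (a < b < c) sorted:
  d(2*w^2 - 3*x^2 - x*y) includes (∂/∂y)(2*w^2 - 3*x^2 - x*y) dy = (-x) dy, which multiplied by dx ∧ dz gives (x) dx ∧ dy ∧ dz
  d(2*w^2 - 3*x^2 - x*y) includes (∂/∂w)(2*w^2 - 3*x^2 - x*y) dw = (4*w) dw, which multiplied by dx ∧ dz gives (4*w) dx ∧ dz ∧ dw
  d(z*(-2*x + 3*y)) includes (∂/∂y)(z*(-2*x + 3*y)) dy = (3*z) dy, which multiplied by dx ∧ dw gives (-3*z) dx ∧ dy ∧ dw
  d(z*(-2*x + 3*y)) includes (∂/∂z)(z*(-2*x + 3*y)) dz = (-2*x + 3*y) dz, which multiplied by dx ∧ dw gives (2*x - 3*y) dx ∧ dz ∧ dw
  d(-3*w*x + 3*x*y - y) includes (∂/∂x)(-3*w*x + 3*x*y - y) dx = (-3*w + 3*y) dx, which multiplied by dy ∧ dz gives (-3*w + 3*y) dx ∧ dy ∧ dz
  d(-3*w*x + 3*x*y - y) includes (∂/∂w)(-3*w*x + 3*x*y - y) dw = (-3*x) dw, which multiplied by dy ∧ dz gives (-3*x) dy ∧ dz ∧ dw
  d(z*(-w - 2*x - 2)) includes (∂/∂x)(z*(-w - 2*x - 2)) dx = (-2*z) dx, which multiplied by dy ∧ dw gives (-2*z) dx ∧ dy ∧ dw
  d(z*(-w - 2*x - 2)) includes (∂/∂z)(z*(-w - 2*x - 2)) dz = (-w - 2*x - 2) dz, which multiplied by dy ∧ dw gives (w + 2*x + 2) dy ∧ dz ∧ dw
  d(-3*x) includes (∂/∂x)(-3*x) dx = (-3) dx, which multiplied by dz ∧ dw gives (-3) dx ∧ dz ∧ dw
Collecting like 3-forms: d(omega) = (-3*w + x + 3*y) dx ∧ dy ∧ dz + (4*w + 2*x - 3*y - 3) dx ∧ dz ∧ dw + (-5*z) dx ∧ dy ∧ dw + (w - x + 2) dy ∧ dz ∧ dw.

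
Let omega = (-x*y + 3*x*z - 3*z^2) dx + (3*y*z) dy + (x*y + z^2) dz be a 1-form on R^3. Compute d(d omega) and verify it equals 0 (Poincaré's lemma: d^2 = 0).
d(d omega) = 0

Step 1: d omega = sum_{i<j} (∂f_j/∂x_i - ∂f_i/∂x_j) dx_i ∧ dx_j:
  coeff of dx ∧ dy: x
  coeff of dx ∧ dz: -3*x + y + 6*z
  coeff of dy ∧ dz: x - 3*y
Step 2: Apply d again to each 2-form coefficient. The only possible 3-form in R^3 is dx ∧ dy ∧ dz, with coefficient
  ∂(coeff of dy∧dz)/∂x - ∂(coeff of dx∧dz)/∂y + ∂(coeff of dx∧dy)/∂z
  = ∂/∂x (x - 3*y) - ∂/∂y (-3*x + y + 6*z) + ∂/∂z (x).
Each of these terms simplifies to sums of mixed partials that cancel in pairs. The result is 0 (by equality of mixed partials for smooth functions — Schwarz / Clairaut).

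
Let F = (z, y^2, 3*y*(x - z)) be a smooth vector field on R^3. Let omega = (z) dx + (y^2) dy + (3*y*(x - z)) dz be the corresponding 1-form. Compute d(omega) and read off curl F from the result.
d(omega) = (3*x - 3*z) dy ∧ dz + (1 - 3*y) dz ∧ dx + (0) dx ∧ dy; curl F = (3*x - 3*z, 1 - 3*y, 0)

d omega = sum_{i<j} (∂f_j/∂x_i - ∂f_i/∂x_j) dx_i ∧ dx_j. Under the identification (dy ∧ dz, dz ∧ dx, dx ∧ dy) ↔ (e_x, e_y, e_z), the coefficients are exactly the components of curl F. Compute:
  ∂R/∂y - ∂Q/∂z = (3*x - 3*z) - (0) = 3*x - 3*z
  ∂P/∂z - ∂R/∂x = (1) - (3*y) = 1 - 3*y
  ∂Q/∂x - ∂P/∂y = (0) - (0) = 0.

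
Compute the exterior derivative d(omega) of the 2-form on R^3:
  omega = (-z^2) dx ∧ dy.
d(omega) = (-2*z) dx ∧ dy ∧ dz

For a 2-form omega = sum_{i<j} g_{ij} dx_i ∧ dx_j, the exterior derivative is
  d(omega) = sum_{i<j} d(g_{ij}) ∧ dx_i ∧ dx_j = sum_{i<j, k} (∂g_{ij}/∂x_k) dx_k ∧ dx_i ∧ dx_j.
Expand each term, using dx_k ∧ dx_i ∧ dx_j = sgn(permutation) dx_{(a)} ∧ dx_{(b)} ∧ dx_{(c)} with (a < b < c) sorted:
  d(-z^2) includes (∂/∂z)(-z^2) dz = (-2*z) dz, which multiplied by dx ∧ dy gives (-2*z) dx ∧ dy ∧ dz
Collecting like 3-forms: d(omega) = (-2*z) dx ∧ dy ∧ dz.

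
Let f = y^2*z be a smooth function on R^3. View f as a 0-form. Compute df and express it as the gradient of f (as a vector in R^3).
df = (0) dx + (2*y*z) dy + (y^2) dz; grad f = (0, 2*y*z, y^2)

For a 0-form f, d f = (∂f/∂x) dx + (∂f/∂y) dy + (∂f/∂z) dz. The components of the vector representation are exactly the entries of grad f in Cartesian coordinates:
  ∂f/∂x = 0
  ∂f/∂y = 2*y*z
  ∂f/∂z = y^2.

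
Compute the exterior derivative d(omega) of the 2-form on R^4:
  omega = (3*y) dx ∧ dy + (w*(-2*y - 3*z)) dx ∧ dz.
d(omega) = (2*w) dx ∧ dy ∧ dz + (-2*y - 3*z) dx ∧ dz ∧ dw

For a 2-form omega = sum_{i<j} g_{ij} dx_i ∧ dx_j, the exterior derivative is
  d(omega) = sum_{i<j} d(g_{ij}) ∧ dx_i ∧ dx_j = sum_{i<j, k} (∂g_{ij}/∂x_k) dx_k ∧ dx_i ∧ dx_j.
Expand each term, using dx_k ∧ dx_i ∧ dx_j = sgn(permutation) dx_{(a)} ∧ dx_{(b)} ∧ dx_{(c)} with (a < b < c) sorted:
  d(w*(-2*y - 3*z)) includes (∂/∂y)(w*(-2*y - 3*z)) dy = (-2*w) dy, which multiplied by dx ∧ dz gives (2*w) dx ∧ dy ∧ dz
  d(w*(-2*y - 3*z)) includes (∂/∂w)(w*(-2*y - 3*z)) dw = (-2*y - 3*z) dw, which multiplied by dx ∧ dz gives (-2*y - 3*z) dx ∧ dz ∧ dw
Collecting like 3-forms: d(omega) = (2*w) dx ∧ dy ∧ dz + (-2*y - 3*z) dx ∧ dz ∧ dw.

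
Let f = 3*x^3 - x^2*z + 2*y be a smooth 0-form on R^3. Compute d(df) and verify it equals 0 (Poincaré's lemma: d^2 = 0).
d(df) = 0

Step 1: df = sum_i (∂f/∂x_i) dx_i = (x*(9*x - 2*z)) dx + (2) dy + (-x^2) dz.
Step 2: Apply d again. Using the 1-form formula, the coefficient of dx ∧ dy in d(df) is ∂^2 f/∂x ∂y - ∂^2 f/∂y ∂x = (0) - (0) = 0 (equality of mixed partials for smooth f).
Similarly for dx ∧ dz and dy ∧ dz — all coefficients vanish. So d(df) = 0.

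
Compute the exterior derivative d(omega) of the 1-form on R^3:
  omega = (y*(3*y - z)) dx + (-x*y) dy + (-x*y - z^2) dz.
d(omega) = (-7*y + z) dx ∧ dy + (-x) dy ∧ dz

For a 1-form omega = sum_i f_i dx_i, the exterior derivative is
  d(omega) = sum_{i < j} (∂f_j/∂x_i - ∂f_i/∂x_j) dx_i ∧ dx_j.
  coefficient of dx ∧ dy: ∂f_2/∂x - ∂f_1/∂y = ∂(-x*y)/∂x - ∂(y*(3*y - z))/∂y = -7*y + z
  coefficient of dy ∧ dz: ∂f_3/∂y - ∂f_2/∂z = ∂(-x*y - z^2)/∂y - ∂(-x*y)/∂z = -x
Assembling: d(omega) = (-7*y + z) dx ∧ dy + (-x) dy ∧ dz.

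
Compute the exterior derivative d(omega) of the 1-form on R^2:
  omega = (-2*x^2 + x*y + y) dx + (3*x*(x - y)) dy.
d(omega) = (5*x - 3*y - 1) dx ∧ dy

For a 1-form omega = sum_i f_i dx_i, the exterior derivative is
  d(omega) = sum_{i < j} (∂f_j/∂x_i - ∂f_i/∂x_j) dx_i ∧ dx_j.
  coefficient of dx ∧ dy: ∂f_2/∂x - ∂f_1/∂y = ∂(3*x*(x - y))/∂x - ∂(-2*x^2 + x*y + y)/∂y = 5*x - 3*y - 1
Assembling: d(omega) = (5*x - 3*y - 1) dx ∧ dy.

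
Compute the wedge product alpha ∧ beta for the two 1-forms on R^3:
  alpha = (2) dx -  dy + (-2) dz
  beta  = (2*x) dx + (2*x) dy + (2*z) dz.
alpha ∧ beta = (6*x) dx ∧ dy + (4*x + 4*z) dx ∧ dz + (4*x - 2*z) dy ∧ dz

Distribute the wedge, using dx_i ∧ dx_j = -dx_j ∧ dx_i and dx_i ∧ dx_i = 0. For each pair (i, j) with i < j, the coefficient of dx_i ∧ dx_j in alpha ∧ beta is (alpha_i * beta_j - alpha_j * beta_i). Collecting: alpha ∧ beta = (6*x) dx ∧ dy + (4*x + 4*z) dx ∧ dz + (4*x - 2*z) dy ∧ dz.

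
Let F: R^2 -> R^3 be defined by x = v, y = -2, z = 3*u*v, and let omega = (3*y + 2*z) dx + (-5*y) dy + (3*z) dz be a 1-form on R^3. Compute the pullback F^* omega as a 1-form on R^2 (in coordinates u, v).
F^* omega = (27*u*v^2) du + (27*u^2*v + 6*u*v - 6) dv

Using F^*(f dg) = (f ∘ F) d(g ∘ F), substitute each coordinate x_i by F_i(u, v) in f_i, and replace dx_i by d F_i = (∂F_i/∂u) du + (∂F_i/∂v) dv.
  For the x component: f_1(F) = 6*u*v - 6; d F_1 = (0) du + (1) dv
  For the y component: f_2(F) = 10; d F_2 = (0) du + (0) dv
  For the z component: f_3(F) = 9*u*v; d F_3 = (3*v) du + (3*u) dv
Combining and collecting du, dv coefficients:
  coeff of du: 27*u*v^2
  coeff of dv: 27*u^2*v + 6*u*v - 6
F^* omega = (27*u*v^2) du + (27*u^2*v + 6*u*v - 6) dv.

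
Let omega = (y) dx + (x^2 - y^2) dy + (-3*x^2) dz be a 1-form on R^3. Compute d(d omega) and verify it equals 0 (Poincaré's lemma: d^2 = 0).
d(d omega) = 0

Step 1: d omega = sum_{i<j} (∂f_j/∂x_i - ∂f_i/∂x_j) dx_i ∧ dx_j:
  coeff of dx ∧ dy: 2*x - 1
  coeff of dx ∧ dz: -6*x
  coeff of dy ∧ dz: 0
Step 2: Apply d again to each 2-form coefficient. The only possible 3-form in R^3 is dx ∧ dy ∧ dz, with coefficient
  ∂(coeff of dy∧dz)/∂x - ∂(coeff of dx∧dz)/∂y + ∂(coeff of dx∧dy)/∂z
  = ∂/∂x (0) - ∂/∂y (-6*x) + ∂/∂z (2*x - 1).
Each of these terms simplifies to sums of mixed partials that cancel in pairs. The result is 0 (by equality of mixed partials for smooth functions — Schwarz / Clairaut).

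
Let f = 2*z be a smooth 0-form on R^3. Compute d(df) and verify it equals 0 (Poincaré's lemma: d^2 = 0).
d(df) = 0

Step 1: df = sum_i (∂f/∂x_i) dx_i = (0) dx + (0) dy + (2) dz.
Step 2: Apply d again. Using the 1-form formula, the coefficient of dx ∧ dy in d(df) is ∂^2 f/∂x ∂y - ∂^2 f/∂y ∂x = (0) - (0) = 0 (equality of mixed partials for smooth f).
Similarly for dx ∧ dz and dy ∧ dz — all coefficients vanish. So d(df) = 0.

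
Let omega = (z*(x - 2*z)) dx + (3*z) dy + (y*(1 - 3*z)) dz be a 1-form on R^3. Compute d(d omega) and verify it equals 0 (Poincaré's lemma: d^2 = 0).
d(d omega) = 0

Step 1: d omega = sum_{i<j} (∂f_j/∂x_i - ∂f_i/∂x_j) dx_i ∧ dx_j:
  coeff of dx ∧ dy: 0
  coeff of dx ∧ dz: -x + 4*z
  coeff of dy ∧ dz: -3*z - 2
Step 2: Apply d again to each 2-form coefficient. The only possible 3-form in R^3 is dx ∧ dy ∧ dz, with coefficient
  ∂(coeff of dy∧dz)/∂x - ∂(coeff of dx∧dz)/∂y + ∂(coeff of dx∧dy)/∂z
  = ∂/∂x (-3*z - 2) - ∂/∂y (-x + 4*z) + ∂/∂z (0).
Each of these terms simplifies to sums of mixed partials that cancel in pairs. The result is 0 (by equality of mixed partials for smooth functions — Schwarz / Clairaut).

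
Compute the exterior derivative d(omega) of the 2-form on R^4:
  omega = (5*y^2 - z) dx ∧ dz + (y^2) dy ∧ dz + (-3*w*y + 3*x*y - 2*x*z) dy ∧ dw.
d(omega) = (-10*y) dx ∧ dy ∧ dz + (3*y - 2*z) dx ∧ dy ∧ dw + (2*x) dy ∧ dz ∧ dw

For a 2-form omega = sum_{i<j} g_{ij} dx_i ∧ dx_j, the exterior derivative is
  d(omega) = sum_{i<j} d(g_{ij}) ∧ dx_i ∧ dx_j = sum_{i<j, k} (∂g_{ij}/∂x_k) dx_k ∧ dx_i ∧ dx_j.
Expand each term, using dx_k ∧ dx_i ∧ dx_j = sgn(permutation) dx_{(a)} ∧ dx_{(b)} ∧ dx_{(c)} with (a < b < c) sorted:
  d(5*y^2 - z) includes (∂/∂y)(5*y^2 - z) dy = (10*y) dy, which multiplied by dx ∧ dz gives (-10*y) dx ∧ dy ∧ dz
  d(-3*w*y + 3*x*y - 2*x*z) includes (∂/∂x)(-3*w*y + 3*x*y - 2*x*z) dx = (3*y - 2*z) dx, which multiplied by dy ∧ dw gives (3*y - 2*z) dx ∧ dy ∧ dw
  d(-3*w*y + 3*x*y - 2*x*z) includes (∂/∂z)(-3*w*y + 3*x*y - 2*x*z) dz = (-2*x) dz, which multiplied by dy ∧ dw gives (2*x) dy ∧ dz ∧ dw
Collecting like 3-forms: d(omega) = (-10*y) dx ∧ dy ∧ dz + (3*y - 2*z) dx ∧ dy ∧ dw + (2*x) dy ∧ dz ∧ dw.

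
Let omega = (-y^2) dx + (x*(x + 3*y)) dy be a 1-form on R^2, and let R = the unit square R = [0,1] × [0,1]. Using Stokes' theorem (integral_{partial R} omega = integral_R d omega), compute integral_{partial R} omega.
integral_(partial R) omega = 7/2

Stokes: integral_partial_R omega = integral_R d omega with d omega = (∂Q/∂x - ∂P/∂y) dx ∧ dy.
  ∂Q/∂x = 2*x + 3*y
  ∂P/∂y = -2*y
  integrand = ∂Q/∂x - ∂P/∂y = 2*x + 5*y.
Integrating over R: integral_0^1 integral_0^1 (2*x + 5*y) dx dy = 7/2.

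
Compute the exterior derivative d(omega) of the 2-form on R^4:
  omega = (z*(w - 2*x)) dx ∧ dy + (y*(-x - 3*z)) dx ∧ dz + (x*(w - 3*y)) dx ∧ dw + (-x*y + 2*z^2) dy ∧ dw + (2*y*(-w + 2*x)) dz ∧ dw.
d(omega) = (w - x + 3*z) dx ∧ dy ∧ dz + (3*x - y + z) dx ∧ dy ∧ dw + (-2*w + 4*x - 4*z) dy ∧ dz ∧ dw + (4*y) dx ∧ dz ∧ dw

For a 2-form omega = sum_{i<j} g_{ij} dx_i ∧ dx_j, the exterior derivative is
  d(omega) = sum_{i<j} d(g_{ij}) ∧ dx_i ∧ dx_j = sum_{i<j, k} (∂g_{ij}/∂x_k) dx_k ∧ dx_i ∧ dx_j.
Expand each term, using dx_k ∧ dx_i ∧ dx_j = sgn(permutation) dx_{(a)} ∧ dx_{(b)} ∧ dx_{(c)} with (a < b < c) sorted:
  d(z*(w - 2*x)) includes (∂/∂z)(z*(w - 2*x)) dz = (w - 2*x) dz, which multiplied by dx ∧ dy gives (w - 2*x) dx ∧ dy ∧ dz
  d(z*(w - 2*x)) includes (∂/∂w)(z*(w - 2*x)) dw = (z) dw, which multiplied by dx ∧ dy gives (z) dx ∧ dy ∧ dw
  d(y*(-x - 3*z)) includes (∂/∂y)(y*(-x - 3*z)) dy = (-x - 3*z) dy, which multiplied by dx ∧ dz gives (x + 3*z) dx ∧ dy ∧ dz
  d(x*(w - 3*y)) includes (∂/∂y)(x*(w - 3*y)) dy = (-3*x) dy, which multiplied by dx ∧ dw gives (3*x) dx ∧ dy ∧ dw
  d(-x*y + 2*z^2) includes (∂/∂x)(-x*y + 2*z^2) dx = (-y) dx, which multiplied by dy ∧ dw gives (-y) dx ∧ dy ∧ dw
  d(-x*y + 2*z^2) includes (∂/∂z)(-x*y + 2*z^2) dz = (4*z) dz, which multiplied by dy ∧ dw gives (-4*z) dy ∧ dz ∧ dw
  d(2*y*(-w + 2*x)) includes (∂/∂x)(2*y*(-w + 2*x)) dx = (4*y) dx, which multiplied by dz ∧ dw gives (4*y) dx ∧ dz ∧ dw
  d(2*y*(-w + 2*x)) includes (∂/∂y)(2*y*(-w + 2*x)) dy = (-2*w + 4*x) dy, which multiplied by dz ∧ dw gives (-2*w + 4*x) dy ∧ dz ∧ dw
Collecting like 3-forms: d(omega) = (w - x + 3*z) dx ∧ dy ∧ dz + (3*x - y + z) dx ∧ dy ∧ dw + (-2*w + 4*x - 4*z) dy ∧ dz ∧ dw + (4*y) dx ∧ dz ∧ dw.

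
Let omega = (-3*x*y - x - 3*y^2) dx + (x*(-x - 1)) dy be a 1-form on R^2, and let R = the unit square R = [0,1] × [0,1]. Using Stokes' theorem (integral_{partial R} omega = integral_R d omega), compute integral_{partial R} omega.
integral_(partial R) omega = 5/2

Stokes: integral_partial_R omega = integral_R d omega with d omega = (∂Q/∂x - ∂P/∂y) dx ∧ dy.
  ∂Q/∂x = -2*x - 1
  ∂P/∂y = -3*x - 6*y
  integrand = ∂Q/∂x - ∂P/∂y = x + 6*y - 1.
Integrating over R: integral_0^1 integral_0^1 (x + 6*y - 1) dx dy = 5/2.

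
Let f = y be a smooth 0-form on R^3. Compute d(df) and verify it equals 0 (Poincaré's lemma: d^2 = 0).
d(df) = 0

Step 1: df = sum_i (∂f/∂x_i) dx_i = (0) dx + (1) dy + (0) dz.
Step 2: Apply d again. Using the 1-form formula, the coefficient of dx ∧ dy in d(df) is ∂^2 f/∂x ∂y - ∂^2 f/∂y ∂x = (0) - (0) = 0 (equality of mixed partials for smooth f).
Similarly for dx ∧ dz and dy ∧ dz — all coefficients vanish. So d(df) = 0.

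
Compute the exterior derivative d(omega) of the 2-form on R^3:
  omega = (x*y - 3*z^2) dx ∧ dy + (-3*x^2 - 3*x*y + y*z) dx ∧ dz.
d(omega) = (3*x - 7*z) dx ∧ dy ∧ dz

For a 2-form omega = sum_{i<j} g_{ij} dx_i ∧ dx_j, the exterior derivative is
  d(omega) = sum_{i<j} d(g_{ij}) ∧ dx_i ∧ dx_j = sum_{i<j, k} (∂g_{ij}/∂x_k) dx_k ∧ dx_i ∧ dx_j.
Expand each term, using dx_k ∧ dx_i ∧ dx_j = sgn(permutation) dx_{(a)} ∧ dx_{(b)} ∧ dx_{(c)} with (a < b < c) sorted:
  d(x*y - 3*z^2) includes (∂/∂z)(x*y - 3*z^2) dz = (-6*z) dz, which multiplied by dx ∧ dy gives (-6*z) dx ∧ dy ∧ dz
  d(-3*x^2 - 3*x*y + y*z) includes (∂/∂y)(-3*x^2 - 3*x*y + y*z) dy = (-3*x + z) dy, which multiplied by dx ∧ dz gives (3*x - z) dx ∧ dy ∧ dz
Collecting like 3-forms: d(omega) = (3*x - 7*z) dx ∧ dy ∧ dz.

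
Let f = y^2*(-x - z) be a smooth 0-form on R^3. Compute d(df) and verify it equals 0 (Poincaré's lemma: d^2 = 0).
d(df) = 0

Step 1: df = sum_i (∂f/∂x_i) dx_i = (-y^2) dx + (2*y*(-x - z)) dy + (-y^2) dz.
Step 2: Apply d again. Using the 1-form formula, the coefficient of dx ∧ dy in d(df) is ∂^2 f/∂x ∂y - ∂^2 f/∂y ∂x = (-2*y) - (-2*y) = 0 (equality of mixed partials for smooth f).
Similarly for dx ∧ dz and dy ∧ dz — all coefficients vanish. So d(df) = 0.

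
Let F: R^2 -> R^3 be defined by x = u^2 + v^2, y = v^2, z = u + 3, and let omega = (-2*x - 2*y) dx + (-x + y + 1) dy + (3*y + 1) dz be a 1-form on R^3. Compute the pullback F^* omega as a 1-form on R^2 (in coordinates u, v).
F^* omega = (-4*u^3 - 8*u*v^2 + 3*v^2 + 1) du + (2*v*(-3*u^2 - 4*v^2 + 1)) dv

Using F^*(f dg) = (f ∘ F) d(g ∘ F), substitute each coordinate x_i by F_i(u, v) in f_i, and replace dx_i by d F_i = (∂F_i/∂u) du + (∂F_i/∂v) dv.
  For the x component: f_1(F) = -2*u^2 - 4*v^2; d F_1 = (2*u) du + (2*v) dv
  For the y component: f_2(F) = 1 - u^2; d F_2 = (0) du + (2*v) dv
  For the z component: f_3(F) = 3*v^2 + 1; d F_3 = (1) du + (0) dv
Combining and collecting du, dv coefficients:
  coeff of du: -4*u^3 - 8*u*v^2 + 3*v^2 + 1
  coeff of dv: 2*v*(-3*u^2 - 4*v^2 + 1)
F^* omega = (-4*u^3 - 8*u*v^2 + 3*v^2 + 1) du + (2*v*(-3*u^2 - 4*v^2 + 1)) dv.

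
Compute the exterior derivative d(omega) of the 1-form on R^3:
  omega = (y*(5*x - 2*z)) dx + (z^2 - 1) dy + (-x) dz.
d(omega) = (-5*x + 2*z) dx ∧ dy + (2*y - 1) dx ∧ dz + (-2*z) dy ∧ dz

For a 1-form omega = sum_i f_i dx_i, the exterior derivative is
  d(omega) = sum_{i < j} (∂f_j/∂x_i - ∂f_i/∂x_j) dx_i ∧ dx_j.
  coefficient of dx ∧ dy: ∂f_2/∂x - ∂f_1/∂y = ∂(z^2 - 1)/∂x - ∂(y*(5*x - 2*z))/∂y = -5*x + 2*z
  coefficient of dx ∧ dz: ∂f_3/∂x - ∂f_1/∂z = ∂(-x)/∂x - ∂(y*(5*x - 2*z))/∂z = 2*y - 1
  coefficient of dy ∧ dz: ∂f_3/∂y - ∂f_2/∂z = ∂(-x)/∂y - ∂(z^2 - 1)/∂z = -2*z
Assembling: d(omega) = (-5*x + 2*z) dx ∧ dy + (2*y - 1) dx ∧ dz + (-2*z) dy ∧ dz.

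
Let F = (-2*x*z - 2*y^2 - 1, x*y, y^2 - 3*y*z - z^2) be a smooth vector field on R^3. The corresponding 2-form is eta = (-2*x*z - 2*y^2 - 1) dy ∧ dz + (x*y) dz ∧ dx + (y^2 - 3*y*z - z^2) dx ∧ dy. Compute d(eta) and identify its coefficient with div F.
d(eta) = (x - 3*y - 4*z) dx ∧ dy ∧ dz; div F = x - 3*y - 4*z

For a 2-form in R^3 of the form above, applying d gives a 3-form with coefficient ∂P/∂x + ∂Q/∂y + ∂R/∂z:
  ∂P/∂x = -2*z
  ∂Q/∂y = x
  ∂R/∂z = -3*y - 2*z
Sum = x - 3*y - 4*z, which is exactly div F.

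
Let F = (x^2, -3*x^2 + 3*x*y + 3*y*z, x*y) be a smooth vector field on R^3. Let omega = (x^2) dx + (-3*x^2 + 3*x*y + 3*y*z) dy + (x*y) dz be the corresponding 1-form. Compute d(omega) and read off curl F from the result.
d(omega) = (x - 3*y) dy ∧ dz + (-y) dz ∧ dx + (-6*x + 3*y) dx ∧ dy; curl F = (x - 3*y, -y, -6*x + 3*y)

d omega = sum_{i<j} (∂f_j/∂x_i - ∂f_i/∂x_j) dx_i ∧ dx_j. Under the identification (dy ∧ dz, dz ∧ dx, dx ∧ dy) ↔ (e_x, e_y, e_z), the coefficients are exactly the components of curl F. Compute:
  ∂R/∂y - ∂Q/∂z = (x) - (3*y) = x - 3*y
  ∂P/∂z - ∂R/∂x = (0) - (y) = -y
  ∂Q/∂x - ∂P/∂y = (-6*x + 3*y) - (0) = -6*x + 3*y.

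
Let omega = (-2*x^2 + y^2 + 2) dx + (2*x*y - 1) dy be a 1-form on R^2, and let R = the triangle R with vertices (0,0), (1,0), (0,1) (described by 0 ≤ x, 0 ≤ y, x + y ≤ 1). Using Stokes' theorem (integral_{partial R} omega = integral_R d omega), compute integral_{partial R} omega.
integral_(partial R) omega = 0

Stokes: integral_partial_R omega = integral_R d omega with d omega = (∂Q/∂x - ∂P/∂y) dx ∧ dy.
  ∂Q/∂x = 2*y
  ∂P/∂y = 2*y
  integrand = ∂Q/∂x - ∂P/∂y = 0.
Integrating over R: integral_0^1 integral_0^{1-x} (0) dy dx = 0.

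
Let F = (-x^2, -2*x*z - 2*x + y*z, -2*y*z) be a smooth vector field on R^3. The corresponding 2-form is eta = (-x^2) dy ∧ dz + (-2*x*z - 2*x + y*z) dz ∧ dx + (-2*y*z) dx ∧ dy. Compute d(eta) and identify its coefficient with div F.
d(eta) = (-2*x - 2*y + z) dx ∧ dy ∧ dz; div F = -2*x - 2*y + z

For a 2-form in R^3 of the form above, applying d gives a 3-form with coefficient ∂P/∂x + ∂Q/∂y + ∂R/∂z:
  ∂P/∂x = -2*x
  ∂Q/∂y = z
  ∂R/∂z = -2*y
Sum = -2*x - 2*y + z, which is exactly div F.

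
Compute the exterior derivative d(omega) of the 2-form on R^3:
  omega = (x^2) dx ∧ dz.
d(omega) = 0

For a 2-form omega = sum_{i<j} g_{ij} dx_i ∧ dx_j, the exterior derivative is
  d(omega) = sum_{i<j} d(g_{ij}) ∧ dx_i ∧ dx_j = sum_{i<j, k} (∂g_{ij}/∂x_k) dx_k ∧ dx_i ∧ dx_j.
Expand each term, using dx_k ∧ dx_i ∧ dx_j = sgn(permutation) dx_{(a)} ∧ dx_{(b)} ∧ dx_{(c)} with (a < b < c) sorted:

Collecting like 3-forms: d(omega) = 0.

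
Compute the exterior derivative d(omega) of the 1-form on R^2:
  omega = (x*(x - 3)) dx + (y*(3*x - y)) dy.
d(omega) = (3*y) dx ∧ dy

For a 1-form omega = sum_i f_i dx_i, the exterior derivative is
  d(omega) = sum_{i < j} (∂f_j/∂x_i - ∂f_i/∂x_j) dx_i ∧ dx_j.
  coefficient of dx ∧ dy: ∂f_2/∂x - ∂f_1/∂y = ∂(y*(3*x - y))/∂x - ∂(x*(x - 3))/∂y = 3*y
Assembling: d(omega) = (3*y) dx ∧ dy.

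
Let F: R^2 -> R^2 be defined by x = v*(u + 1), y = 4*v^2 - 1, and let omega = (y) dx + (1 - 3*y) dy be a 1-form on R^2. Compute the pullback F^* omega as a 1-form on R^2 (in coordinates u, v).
F^* omega = (4*v^3 - v) du + (4*u*v^2 - u - 96*v^3 + 4*v^2 + 32*v - 1) dv

Using F^*(f dg) = (f ∘ F) d(g ∘ F), substitute each coordinate x_i by F_i(u, v) in f_i, and replace dx_i by d F_i = (∂F_i/∂u) du + (∂F_i/∂v) dv.
  For the x component: f_1(F) = 4*v^2 - 1; d F_1 = (v) du + (u + 1) dv
  For the y component: f_2(F) = 4 - 12*v^2; d F_2 = (0) du + (8*v) dv
Combining and collecting du, dv coefficients:
  coeff of du: 4*v^3 - v
  coeff of dv: 4*u*v^2 - u - 96*v^3 + 4*v^2 + 32*v - 1
F^* omega = (4*v^3 - v) du + (4*u*v^2 - u - 96*v^3 + 4*v^2 + 32*v - 1) dv.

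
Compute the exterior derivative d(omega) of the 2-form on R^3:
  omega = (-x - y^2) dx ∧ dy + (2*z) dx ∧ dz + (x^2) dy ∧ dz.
d(omega) = (2*x) dx ∧ dy ∧ dz

For a 2-form omega = sum_{i<j} g_{ij} dx_i ∧ dx_j, the exterior derivative is
  d(omega) = sum_{i<j} d(g_{ij}) ∧ dx_i ∧ dx_j = sum_{i<j, k} (∂g_{ij}/∂x_k) dx_k ∧ dx_i ∧ dx_j.
Expand each term, using dx_k ∧ dx_i ∧ dx_j = sgn(permutation) dx_{(a)} ∧ dx_{(b)} ∧ dx_{(c)} with (a < b < c) sorted:
  d(x^2) includes (∂/∂x)(x^2) dx = (2*x) dx, which multiplied by dy ∧ dz gives (2*x) dx ∧ dy ∧ dz
Collecting like 3-forms: d(omega) = (2*x) dx ∧ dy ∧ dz.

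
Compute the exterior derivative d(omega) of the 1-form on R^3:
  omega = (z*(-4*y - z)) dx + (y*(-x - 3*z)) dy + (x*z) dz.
d(omega) = (-y + 4*z) dx ∧ dy + (4*y + 3*z) dx ∧ dz + (3*y) dy ∧ dz

For a 1-form omega = sum_i f_i dx_i, the exterior derivative is
  d(omega) = sum_{i < j} (∂f_j/∂x_i - ∂f_i/∂x_j) dx_i ∧ dx_j.
  coefficient of dx ∧ dy: ∂f_2/∂x - ∂f_1/∂y = ∂(y*(-x - 3*z))/∂x - ∂(z*(-4*y - z))/∂y = -y + 4*z
  coefficient of dx ∧ dz: ∂f_3/∂x - ∂f_1/∂z = ∂(x*z)/∂x - ∂(z*(-4*y - z))/∂z = 4*y + 3*z
  coefficient of dy ∧ dz: ∂f_3/∂y - ∂f_2/∂z = ∂(x*z)/∂y - ∂(y*(-x - 3*z))/∂z = 3*y
Assembling: d(omega) = (-y + 4*z) dx ∧ dy + (4*y + 3*z) dx ∧ dz + (3*y) dy ∧ dz.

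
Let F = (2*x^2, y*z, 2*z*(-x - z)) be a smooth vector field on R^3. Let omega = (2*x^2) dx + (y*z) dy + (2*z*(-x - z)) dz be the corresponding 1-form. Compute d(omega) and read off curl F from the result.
d(omega) = (-y) dy ∧ dz + (2*z) dz ∧ dx + (0) dx ∧ dy; curl F = (-y, 2*z, 0)

d omega = sum_{i<j} (∂f_j/∂x_i - ∂f_i/∂x_j) dx_i ∧ dx_j. Under the identification (dy ∧ dz, dz ∧ dx, dx ∧ dy) ↔ (e_x, e_y, e_z), the coefficients are exactly the components of curl F. Compute:
  ∂R/∂y - ∂Q/∂z = (0) - (y) = -y
  ∂P/∂z - ∂R/∂x = (0) - (-2*z) = 2*z
  ∂Q/∂x - ∂P/∂y = (0) - (0) = 0.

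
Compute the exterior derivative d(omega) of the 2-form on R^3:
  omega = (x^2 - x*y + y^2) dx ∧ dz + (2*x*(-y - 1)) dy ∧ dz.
d(omega) = (x - 4*y - 2) dx ∧ dy ∧ dz

For a 2-form omega = sum_{i<j} g_{ij} dx_i ∧ dx_j, the exterior derivative is
  d(omega) = sum_{i<j} d(g_{ij}) ∧ dx_i ∧ dx_j = sum_{i<j, k} (∂g_{ij}/∂x_k) dx_k ∧ dx_i ∧ dx_j.
Expand each term, using dx_k ∧ dx_i ∧ dx_j = sgn(permutation) dx_{(a)} ∧ dx_{(b)} ∧ dx_{(c)} with (a < b < c) sorted:
  d(x^2 - x*y + y^2) includes (∂/∂y)(x^2 - x*y + y^2) dy = (-x + 2*y) dy, which multiplied by dx ∧ dz gives (x - 2*y) dx ∧ dy ∧ dz
  d(2*x*(-y - 1)) includes (∂/∂x)(2*x*(-y - 1)) dx = (-2*y - 2) dx, which multiplied by dy ∧ dz gives (-2*y - 2) dx ∧ dy ∧ dz
Collecting like 3-forms: d(omega) = (x - 4*y - 2) dx ∧ dy ∧ dz.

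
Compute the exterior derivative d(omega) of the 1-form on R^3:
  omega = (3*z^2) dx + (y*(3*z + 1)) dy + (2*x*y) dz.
d(omega) = (2*y - 6*z) dx ∧ dz + (2*x - 3*y) dy ∧ dz

For a 1-form omega = sum_i f_i dx_i, the exterior derivative is
  d(omega) = sum_{i < j} (∂f_j/∂x_i - ∂f_i/∂x_j) dx_i ∧ dx_j.
  coefficient of dx ∧ dz: ∂f_3/∂x - ∂f_1/∂z = ∂(2*x*y)/∂x - ∂(3*z^2)/∂z = 2*y - 6*z
  coefficient of dy ∧ dz: ∂f_3/∂y - ∂f_2/∂z = ∂(2*x*y)/∂y - ∂(y*(3*z + 1))/∂z = 2*x - 3*y
Assembling: d(omega) = (2*y - 6*z) dx ∧ dz + (2*x - 3*y) dy ∧ dz.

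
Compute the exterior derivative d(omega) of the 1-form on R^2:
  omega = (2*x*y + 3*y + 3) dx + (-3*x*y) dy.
d(omega) = (-2*x - 3*y - 3) dx ∧ dy

For a 1-form omega = sum_i f_i dx_i, the exterior derivative is
  d(omega) = sum_{i < j} (∂f_j/∂x_i - ∂f_i/∂x_j) dx_i ∧ dx_j.
  coefficient of dx ∧ dy: ∂f_2/∂x - ∂f_1/∂y = ∂(-3*x*y)/∂x - ∂(2*x*y + 3*y + 3)/∂y = -2*x - 3*y - 3
Assembling: d(omega) = (-2*x - 3*y - 3) dx ∧ dy.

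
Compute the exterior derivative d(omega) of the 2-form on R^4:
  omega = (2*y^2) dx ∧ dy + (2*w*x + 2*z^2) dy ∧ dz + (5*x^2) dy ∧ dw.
d(omega) = (2*w) dx ∧ dy ∧ dz + (2*x) dy ∧ dz ∧ dw + (10*x) dx ∧ dy ∧ dw

For a 2-form omega = sum_{i<j} g_{ij} dx_i ∧ dx_j, the exterior derivative is
  d(omega) = sum_{i<j} d(g_{ij}) ∧ dx_i ∧ dx_j = sum_{i<j, k} (∂g_{ij}/∂x_k) dx_k ∧ dx_i ∧ dx_j.
Expand each term, using dx_k ∧ dx_i ∧ dx_j = sgn(permutation) dx_{(a)} ∧ dx_{(b)} ∧ dx_{(c)} with (a < b < c) sorted:
  d(2*w*x + 2*z^2) includes (∂/∂x)(2*w*x + 2*z^2) dx = (2*w) dx, which multiplied by dy ∧ dz gives (2*w) dx ∧ dy ∧ dz
  d(2*w*x + 2*z^2) includes (∂/∂w)(2*w*x + 2*z^2) dw = (2*x) dw, which multiplied by dy ∧ dz gives (2*x) dy ∧ dz ∧ dw
  d(5*x^2) includes (∂/∂x)(5*x^2) dx = (10*x) dx, which multiplied by dy ∧ dw gives (10*x) dx ∧ dy ∧ dw
Collecting like 3-forms: d(omega) = (2*w) dx ∧ dy ∧ dz + (2*x) dy ∧ dz ∧ dw + (10*x) dx ∧ dy ∧ dw.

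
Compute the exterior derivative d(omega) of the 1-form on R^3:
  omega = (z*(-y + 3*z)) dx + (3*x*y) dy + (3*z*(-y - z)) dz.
d(omega) = (3*y + z) dx ∧ dy + (y - 6*z) dx ∧ dz + (-3*z) dy ∧ dz

For a 1-form omega = sum_i f_i dx_i, the exterior derivative is
  d(omega) = sum_{i < j} (∂f_j/∂x_i - ∂f_i/∂x_j) dx_i ∧ dx_j.
  coefficient of dx ∧ dy: ∂f_2/∂x - ∂f_1/∂y = ∂(3*x*y)/∂x - ∂(z*(-y + 3*z))/∂y = 3*y + z
  coefficient of dx ∧ dz: ∂f_3/∂x - ∂f_1/∂z = ∂(3*z*(-y - z))/∂x - ∂(z*(-y + 3*z))/∂z = y - 6*z
  coefficient of dy ∧ dz: ∂f_3/∂y - ∂f_2/∂z = ∂(3*z*(-y - z))/∂y - ∂(3*x*y)/∂z = -3*z
Assembling: d(omega) = (3*y + z) dx ∧ dy + (y - 6*z) dx ∧ dz + (-3*z) dy ∧ dz.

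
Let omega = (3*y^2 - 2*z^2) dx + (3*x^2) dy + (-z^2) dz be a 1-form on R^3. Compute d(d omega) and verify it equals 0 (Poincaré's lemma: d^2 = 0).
d(d omega) = 0

Step 1: d omega = sum_{i<j} (∂f_j/∂x_i - ∂f_i/∂x_j) dx_i ∧ dx_j:
  coeff of dx ∧ dy: 6*x - 6*y
  coeff of dx ∧ dz: 4*z
  coeff of dy ∧ dz: 0
Step 2: Apply d again to each 2-form coefficient. The only possible 3-form in R^3 is dx ∧ dy ∧ dz, with coefficient
  ∂(coeff of dy∧dz)/∂x - ∂(coeff of dx∧dz)/∂y + ∂(coeff of dx∧dy)/∂z
  = ∂/∂x (0) - ∂/∂y (4*z) + ∂/∂z (6*x - 6*y).
Each of these terms simplifies to sums of mixed partials that cancel in pairs. The result is 0 (by equality of mixed partials for smooth functions — Schwarz / Clairaut).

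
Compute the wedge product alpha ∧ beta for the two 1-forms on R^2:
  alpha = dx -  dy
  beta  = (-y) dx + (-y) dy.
alpha ∧ beta = (-2*y) dx ∧ dy

Distribute the wedge, using dx_i ∧ dx_j = -dx_j ∧ dx_i and dx_i ∧ dx_i = 0. For each pair (i, j) with i < j, the coefficient of dx_i ∧ dx_j in alpha ∧ beta is (alpha_i * beta_j - alpha_j * beta_i). Collecting: alpha ∧ beta = (-2*y) dx ∧ dy.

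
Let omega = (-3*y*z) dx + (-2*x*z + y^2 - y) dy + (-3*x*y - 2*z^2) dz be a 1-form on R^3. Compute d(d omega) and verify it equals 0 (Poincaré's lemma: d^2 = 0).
d(d omega) = 0

Step 1: d omega = sum_{i<j} (∂f_j/∂x_i - ∂f_i/∂x_j) dx_i ∧ dx_j:
  coeff of dx ∧ dy: z
  coeff of dx ∧ dz: 0
  coeff of dy ∧ dz: -x
Step 2: Apply d again to each 2-form coefficient. The only possible 3-form in R^3 is dx ∧ dy ∧ dz, with coefficient
  ∂(coeff of dy∧dz)/∂x - ∂(coeff of dx∧dz)/∂y + ∂(coeff of dx∧dy)/∂z
  = ∂/∂x (-x) - ∂/∂y (0) + ∂/∂z (z).
Each of these terms simplifies to sums of mixed partials that cancel in pairs. The result is 0 (by equality of mixed partials for smooth functions — Schwarz / Clairaut).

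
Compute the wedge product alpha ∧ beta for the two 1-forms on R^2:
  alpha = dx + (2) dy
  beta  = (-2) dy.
alpha ∧ beta = (-2) dx ∧ dy

Distribute the wedge, using dx_i ∧ dx_j = -dx_j ∧ dx_i and dx_i ∧ dx_i = 0. For each pair (i, j) with i < j, the coefficient of dx_i ∧ dx_j in alpha ∧ beta is (alpha_i * beta_j - alpha_j * beta_i). Collecting: alpha ∧ beta = (-2) dx ∧ dy.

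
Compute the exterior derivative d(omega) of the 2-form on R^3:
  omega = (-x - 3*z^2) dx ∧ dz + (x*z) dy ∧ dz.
d(omega) = (z) dx ∧ dy ∧ dz

For a 2-form omega = sum_{i<j} g_{ij} dx_i ∧ dx_j, the exterior derivative is
  d(omega) = sum_{i<j} d(g_{ij}) ∧ dx_i ∧ dx_j = sum_{i<j, k} (∂g_{ij}/∂x_k) dx_k ∧ dx_i ∧ dx_j.
Expand each term, using dx_k ∧ dx_i ∧ dx_j = sgn(permutation) dx_{(a)} ∧ dx_{(b)} ∧ dx_{(c)} with (a < b < c) sorted:
  d(x*z) includes (∂/∂x)(x*z) dx = (z) dx, which multiplied by dy ∧ dz gives (z) dx ∧ dy ∧ dz
Collecting like 3-forms: d(omega) = (z) dx ∧ dy ∧ dz.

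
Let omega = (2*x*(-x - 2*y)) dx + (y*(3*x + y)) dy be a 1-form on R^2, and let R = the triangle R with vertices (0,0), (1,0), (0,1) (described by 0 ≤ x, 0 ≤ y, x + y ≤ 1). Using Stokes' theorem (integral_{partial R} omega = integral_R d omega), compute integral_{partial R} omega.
integral_(partial R) omega = 7/6

Stokes: integral_partial_R omega = integral_R d omega with d omega = (∂Q/∂x - ∂P/∂y) dx ∧ dy.
  ∂Q/∂x = 3*y
  ∂P/∂y = -4*x
  integrand = ∂Q/∂x - ∂P/∂y = 4*x + 3*y.
Integrating over R: integral_0^1 integral_0^{1-x} (4*x + 3*y) dy dx = 7/6.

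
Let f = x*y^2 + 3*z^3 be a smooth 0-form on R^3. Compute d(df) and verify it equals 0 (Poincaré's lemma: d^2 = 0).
d(df) = 0

Step 1: df = sum_i (∂f/∂x_i) dx_i = (y^2) dx + (2*x*y) dy + (9*z^2) dz.
Step 2: Apply d again. Using the 1-form formula, the coefficient of dx ∧ dy in d(df) is ∂^2 f/∂x ∂y - ∂^2 f/∂y ∂x = (2*y) - (2*y) = 0 (equality of mixed partials for smooth f).
Similarly for dx ∧ dz and dy ∧ dz — all coefficients vanish. So d(df) = 0.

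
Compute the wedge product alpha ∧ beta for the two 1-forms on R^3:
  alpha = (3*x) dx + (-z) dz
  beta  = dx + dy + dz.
alpha ∧ beta = (3*x) dx ∧ dy + (3*x + z) dx ∧ dz + (z) dy ∧ dz

Distribute the wedge, using dx_i ∧ dx_j = -dx_j ∧ dx_i and dx_i ∧ dx_i = 0. For each pair (i, j) with i < j, the coefficient of dx_i ∧ dx_j in alpha ∧ beta is (alpha_i * beta_j - alpha_j * beta_i). Collecting: alpha ∧ beta = (3*x) dx ∧ dy + (3*x + z) dx ∧ dz + (z) dy ∧ dz.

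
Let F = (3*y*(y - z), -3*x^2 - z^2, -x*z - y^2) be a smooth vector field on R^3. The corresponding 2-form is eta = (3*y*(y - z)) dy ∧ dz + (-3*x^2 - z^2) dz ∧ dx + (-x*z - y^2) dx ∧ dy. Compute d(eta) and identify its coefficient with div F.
d(eta) = (-x) dx ∧ dy ∧ dz; div F = -x

For a 2-form in R^3 of the form above, applying d gives a 3-form with coefficient ∂P/∂x + ∂Q/∂y + ∂R/∂z:
  ∂P/∂x = 0
  ∂Q/∂y = 0
  ∂R/∂z = -x
Sum = -x, which is exactly div F.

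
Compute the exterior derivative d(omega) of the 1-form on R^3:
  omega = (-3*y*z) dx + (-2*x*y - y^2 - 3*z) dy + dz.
d(omega) = (-2*y + 3*z) dx ∧ dy + (3*y) dx ∧ dz + (3) dy ∧ dz

For a 1-form omega = sum_i f_i dx_i, the exterior derivative is
  d(omega) = sum_{i < j} (∂f_j/∂x_i - ∂f_i/∂x_j) dx_i ∧ dx_j.
  coefficient of dx ∧ dy: ∂f_2/∂x - ∂f_1/∂y = ∂(-2*x*y - y^2 - 3*z)/∂x - ∂(-3*y*z)/∂y = -2*y + 3*z
  coefficient of dx ∧ dz: ∂f_3/∂x - ∂f_1/∂z = ∂(1)/∂x - ∂(-3*y*z)/∂z = 3*y
  coefficient of dy ∧ dz: ∂f_3/∂y - ∂f_2/∂z = ∂(1)/∂y - ∂(-2*x*y - y^2 - 3*z)/∂z = 3
Assembling: d(omega) = (-2*y + 3*z) dx ∧ dy + (3*y) dx ∧ dz + (3) dy ∧ dz.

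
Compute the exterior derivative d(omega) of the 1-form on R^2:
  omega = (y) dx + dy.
d(omega) = (-1) dx ∧ dy

For a 1-form omega = sum_i f_i dx_i, the exterior derivative is
  d(omega) = sum_{i < j} (∂f_j/∂x_i - ∂f_i/∂x_j) dx_i ∧ dx_j.
  coefficient of dx ∧ dy: ∂f_2/∂x - ∂f_1/∂y = ∂(1)/∂x - ∂(y)/∂y = -1
Assembling: d(omega) = (-1) dx ∧ dy.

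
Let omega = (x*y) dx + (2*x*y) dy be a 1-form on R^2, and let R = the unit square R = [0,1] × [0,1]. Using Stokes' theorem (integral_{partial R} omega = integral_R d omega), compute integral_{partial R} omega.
integral_(partial R) omega = 1/2

Stokes: integral_partial_R omega = integral_R d omega with d omega = (∂Q/∂x - ∂P/∂y) dx ∧ dy.
  ∂Q/∂x = 2*y
  ∂P/∂y = x
  integrand = ∂Q/∂x - ∂P/∂y = -x + 2*y.
Integrating over R: integral_0^1 integral_0^1 (-x + 2*y) dx dy = 1/2.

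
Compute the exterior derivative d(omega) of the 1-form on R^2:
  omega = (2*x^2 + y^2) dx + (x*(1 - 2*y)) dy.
d(omega) = (1 - 4*y) dx ∧ dy

For a 1-form omega = sum_i f_i dx_i, the exterior derivative is
  d(omega) = sum_{i < j} (∂f_j/∂x_i - ∂f_i/∂x_j) dx_i ∧ dx_j.
  coefficient of dx ∧ dy: ∂f_2/∂x - ∂f_1/∂y = ∂(x*(1 - 2*y))/∂x - ∂(2*x^2 + y^2)/∂y = 1 - 4*y
Assembling: d(omega) = (1 - 4*y) dx ∧ dy.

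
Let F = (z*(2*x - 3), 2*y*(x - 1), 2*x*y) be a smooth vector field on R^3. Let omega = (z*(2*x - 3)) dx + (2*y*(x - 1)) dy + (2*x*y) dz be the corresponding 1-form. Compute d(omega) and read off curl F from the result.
d(omega) = (2*x) dy ∧ dz + (2*x - 2*y - 3) dz ∧ dx + (2*y) dx ∧ dy; curl F = (2*x, 2*x - 2*y - 3, 2*y)

d omega = sum_{i<j} (∂f_j/∂x_i - ∂f_i/∂x_j) dx_i ∧ dx_j. Under the identification (dy ∧ dz, dz ∧ dx, dx ∧ dy) ↔ (e_x, e_y, e_z), the coefficients are exactly the components of curl F. Compute:
  ∂R/∂y - ∂Q/∂z = (2*x) - (0) = 2*x
  ∂P/∂z - ∂R/∂x = (2*x - 3) - (2*y) = 2*x - 2*y - 3
  ∂Q/∂x - ∂P/∂y = (2*y) - (0) = 2*y.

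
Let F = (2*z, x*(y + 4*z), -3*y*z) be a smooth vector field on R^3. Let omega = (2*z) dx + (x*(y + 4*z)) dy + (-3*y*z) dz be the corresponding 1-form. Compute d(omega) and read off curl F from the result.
d(omega) = (-4*x - 3*z) dy ∧ dz + (2) dz ∧ dx + (y + 4*z) dx ∧ dy; curl F = (-4*x - 3*z, 2, y + 4*z)

d omega = sum_{i<j} (∂f_j/∂x_i - ∂f_i/∂x_j) dx_i ∧ dx_j. Under the identification (dy ∧ dz, dz ∧ dx, dx ∧ dy) ↔ (e_x, e_y, e_z), the coefficients are exactly the components of curl F. Compute:
  ∂R/∂y - ∂Q/∂z = (-3*z) - (4*x) = -4*x - 3*z
  ∂P/∂z - ∂R/∂x = (2) - (0) = 2
  ∂Q/∂x - ∂P/∂y = (y + 4*z) - (0) = y + 4*z.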